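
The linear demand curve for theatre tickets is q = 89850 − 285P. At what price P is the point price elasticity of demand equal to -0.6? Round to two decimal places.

Ed = −285P/(89850 − 285P). Set this equal to -0.6:
285P = 0.6·(89850 − 285P) ⇒ 285P(1 + 0.6) = 0.6·89850
P = 0.6·89850 / (285·1.6) = 118.2236…

118.22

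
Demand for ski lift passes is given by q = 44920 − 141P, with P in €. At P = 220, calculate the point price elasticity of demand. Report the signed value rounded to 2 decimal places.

-2.23

dq/dP = −141. At P = 220, q = 44920 − 141(220) = 13900.
Ed = (dq/dP)·(P/q) = −141 × (220/13900) = -2.2316…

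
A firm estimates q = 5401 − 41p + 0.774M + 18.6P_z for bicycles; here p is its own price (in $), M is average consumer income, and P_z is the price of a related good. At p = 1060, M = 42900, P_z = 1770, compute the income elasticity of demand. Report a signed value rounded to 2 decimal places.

At the given values, q = 5401 − 41(1060) + 0.774(42900) + 18.6(1770) = 28067.6.
∂q/∂M = 0.774.
E = (0.774) × (42900/28067.6) = 1.1830…

1.18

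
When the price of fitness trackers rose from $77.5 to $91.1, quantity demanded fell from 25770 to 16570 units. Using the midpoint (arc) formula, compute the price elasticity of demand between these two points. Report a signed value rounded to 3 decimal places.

%ΔQ = (16570 − 25770) / [(25770 + 16570)/2] = -9200/21170 = -0.434577…
%ΔP = (91.1 − 77.5) / [(77.5 + 91.1)/2] = 13.6/84.3 = 0.161328…
Arc Ed = %ΔQ / %ΔP = (-9200/21170) / (13.6/84.3) = -2.69373…

-2.694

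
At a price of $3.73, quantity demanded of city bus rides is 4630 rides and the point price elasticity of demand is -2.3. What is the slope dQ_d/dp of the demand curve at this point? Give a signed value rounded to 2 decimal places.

-2854.96

Ed = (dQ_d/dp)·(p/Q_d) ⇒ dQ_d/dp = Ed·Q_d/p = (-2.3)·4630/3.73 = -2854.9597…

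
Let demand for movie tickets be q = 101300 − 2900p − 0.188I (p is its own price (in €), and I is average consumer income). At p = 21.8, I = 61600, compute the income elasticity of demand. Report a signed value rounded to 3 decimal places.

-0.437

At the given values, q = 101300 − 2900(21.8) − 0.188(61600) = 26499.2.
∂q/∂I = -0.188.
E = (-0.188) × (61600/26499.2) = -0.43702…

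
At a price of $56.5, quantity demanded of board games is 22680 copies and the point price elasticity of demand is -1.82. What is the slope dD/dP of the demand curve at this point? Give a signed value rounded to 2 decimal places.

-730.58

Ed = (dD/dP)·(P/D) ⇒ dD/dP = Ed·D/P = (-1.82)·22680/56.5 = -730.5769…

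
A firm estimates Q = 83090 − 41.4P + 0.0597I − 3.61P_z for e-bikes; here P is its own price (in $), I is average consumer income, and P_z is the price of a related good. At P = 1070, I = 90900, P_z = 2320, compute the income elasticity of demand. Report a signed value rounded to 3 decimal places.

At the given values, Q = 83090 − 41.4(1070) + 0.0597(90900) − 3.61(2320) = 35843.53.
∂Q/∂I = 0.0597.
E = (0.0597) × (90900/35843.53) = 0.15140…

0.151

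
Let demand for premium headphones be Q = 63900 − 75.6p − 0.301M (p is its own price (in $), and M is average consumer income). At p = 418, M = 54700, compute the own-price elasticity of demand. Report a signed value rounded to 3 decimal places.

-1.996

At the given values, Q = 63900 − 75.6(418) − 0.301(54700) = 15834.5.
∂Q/∂p = −75.6.
E = (-75.6) × (418/15834.5) = -1.99569…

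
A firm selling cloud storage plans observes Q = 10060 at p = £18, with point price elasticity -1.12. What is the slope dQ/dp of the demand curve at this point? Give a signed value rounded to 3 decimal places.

-625.956

Ed = (dQ/dp)·(p/Q) ⇒ dQ/dp = Ed·Q/p = (-1.12)·10060/18 = -625.95555…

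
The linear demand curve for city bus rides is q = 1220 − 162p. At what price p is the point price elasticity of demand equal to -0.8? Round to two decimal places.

3.35

Ed = −162p/(1220 − 162p). Set this equal to -0.8:
162p = 0.8·(1220 − 162p) ⇒ 162p(1 + 0.8) = 0.8·1220
p = 0.8·1220 / (162·1.8) = 3.3470…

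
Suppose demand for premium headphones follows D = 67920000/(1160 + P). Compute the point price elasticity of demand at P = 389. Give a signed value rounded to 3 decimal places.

dD/dP = −67920000/(1160 + P)² = -28.3071. At P = 389, D = 43847.6.
Ed = (dD/dP)·(P/D) = (-28.3071) × (389/43847.6) = -0.25112…

-0.251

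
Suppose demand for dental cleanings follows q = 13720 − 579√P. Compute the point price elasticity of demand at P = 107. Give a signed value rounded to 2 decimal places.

dq/dP = −579/(2√P) = -27.987. At P = 107, q = 7730.78.
Ed = (dq/dP)·(P/q) = (-27.987) × (107/7730.78) = -0.3873…

-0.39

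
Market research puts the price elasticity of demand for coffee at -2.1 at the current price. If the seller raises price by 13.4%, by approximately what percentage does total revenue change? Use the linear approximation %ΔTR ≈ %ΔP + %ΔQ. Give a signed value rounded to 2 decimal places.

%ΔQ ≈ Ed × %ΔP = (-2.1) × (+13.4%) = -28.1400%
%ΔTR ≈ %ΔP + %ΔQ = (+13.4%) + (-28.1400%) = -14.7400%

-14.74%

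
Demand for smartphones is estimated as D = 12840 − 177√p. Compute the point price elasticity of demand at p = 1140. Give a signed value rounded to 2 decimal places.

-0.44

dD/dp = −177/(2√p) = -2.62114. At p = 1140, D = 6863.79.
Ed = (dD/dp)·(p/D) = (-2.62114) × (1140/6863.79) = -0.4353…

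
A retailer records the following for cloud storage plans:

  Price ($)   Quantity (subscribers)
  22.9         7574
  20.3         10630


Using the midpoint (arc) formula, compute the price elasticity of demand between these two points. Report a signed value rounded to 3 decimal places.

%ΔQ = (10630 − 7574) / [(7574 + 10630)/2] = 3056/9102 = 0.335750…
%ΔP = (20.3 − 22.9) / [(22.9 + 20.3)/2] = -2.6/21.6 = -0.120370…
Arc Ed = %ΔQ / %ΔP = (3056/9102) / (-2.6/21.6) = -2.78931…

-2.789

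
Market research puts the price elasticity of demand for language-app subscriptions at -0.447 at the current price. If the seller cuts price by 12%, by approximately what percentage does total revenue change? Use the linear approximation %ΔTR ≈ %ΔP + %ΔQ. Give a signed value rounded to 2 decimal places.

-6.64%

%ΔQ ≈ Ed × %ΔP = (-0.447) × (-12%) = +5.3640%
%ΔTR ≈ %ΔP + %ΔQ = (-12%) + (+5.3640%) = -6.6360%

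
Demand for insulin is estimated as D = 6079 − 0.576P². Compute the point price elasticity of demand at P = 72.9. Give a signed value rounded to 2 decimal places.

-2.03

dD/dP = −2·0.576·P = -83.9808. At P = 72.9, D = 3017.89984.
Ed = (dD/dP)·(P/D) = (-83.9808) × (72.9/3017.89984) = -2.0286…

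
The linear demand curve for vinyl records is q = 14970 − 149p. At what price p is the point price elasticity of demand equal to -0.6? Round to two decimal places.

Ed = −149p/(14970 − 149p). Set this equal to -0.6:
149p = 0.6·(14970 − 149p) ⇒ 149p(1 + 0.6) = 0.6·14970
p = 0.6·14970 / (149·1.6) = 37.6761…

37.68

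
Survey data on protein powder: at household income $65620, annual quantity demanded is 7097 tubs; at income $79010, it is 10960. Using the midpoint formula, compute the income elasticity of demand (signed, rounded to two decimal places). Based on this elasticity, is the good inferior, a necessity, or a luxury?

2.31; luxury

%ΔQ = (10960 − 7097)/[( 7097 + 10960)/2] = 3863/9028.5 = 0.427867…
%ΔIncome = (79010 − 65620)/[( 65620 + 79010)/2] = 13390/72315 = 0.185162…
E_income = (3863/9028.5) / (13390/72315) = 2.3107…
E_income > 1 ⇒ normal good, luxury.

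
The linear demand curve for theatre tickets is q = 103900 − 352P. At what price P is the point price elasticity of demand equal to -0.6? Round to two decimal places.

110.69

Ed = −352P/(103900 − 352P). Set this equal to -0.6:
352P = 0.6·(103900 − 352P) ⇒ 352P(1 + 0.6) = 0.6·103900
P = 0.6·103900 / (352·1.6) = 110.6889…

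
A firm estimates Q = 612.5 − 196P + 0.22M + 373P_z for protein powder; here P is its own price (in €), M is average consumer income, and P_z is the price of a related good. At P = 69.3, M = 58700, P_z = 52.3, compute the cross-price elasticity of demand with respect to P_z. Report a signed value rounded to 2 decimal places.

At the given values, Q = 612.5 − 196(69.3) + 0.22(58700) + 373(52.3) = 19451.6.
∂Q/∂P_z = 373.
E = (373) × (52.3/19451.6) = 1.0028…

1.00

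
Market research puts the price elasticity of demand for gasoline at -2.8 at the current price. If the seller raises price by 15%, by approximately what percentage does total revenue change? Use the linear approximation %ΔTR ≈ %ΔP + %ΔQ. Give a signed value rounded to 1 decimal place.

-27.0%

%ΔQ ≈ Ed × %ΔP = (-2.8) × (+15%) = -42.0000%
%ΔTR ≈ %ΔP + %ΔQ = (+15%) + (-42.0000%) = -27.0000%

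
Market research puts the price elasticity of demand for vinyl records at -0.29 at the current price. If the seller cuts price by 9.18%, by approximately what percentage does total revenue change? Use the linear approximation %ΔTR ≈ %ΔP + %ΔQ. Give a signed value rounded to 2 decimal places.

%ΔQ ≈ Ed × %ΔP = (-0.29) × (-9.18%) = +2.6622%
%ΔTR ≈ %ΔP + %ΔQ = (-9.18%) + (+2.6622%) = -6.5178%

-6.52%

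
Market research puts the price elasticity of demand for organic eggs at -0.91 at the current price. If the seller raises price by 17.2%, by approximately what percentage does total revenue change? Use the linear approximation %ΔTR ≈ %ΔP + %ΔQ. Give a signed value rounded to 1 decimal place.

+1.5%

%ΔQ ≈ Ed × %ΔP = (-0.91) × (+17.2%) = -15.6520%
%ΔTR ≈ %ΔP + %ΔQ = (+17.2%) + (-15.6520%) = +1.5480%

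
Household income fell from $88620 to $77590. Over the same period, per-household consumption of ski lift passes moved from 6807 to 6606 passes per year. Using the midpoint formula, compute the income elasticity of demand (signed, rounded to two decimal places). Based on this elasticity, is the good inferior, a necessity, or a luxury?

0.23; necessity

%ΔQ = (6606 − 6807)/[( 6807 + 6606)/2] = -201/6706.5 = -0.029970…
%ΔIncome = (77590 − 88620)/[( 88620 + 77590)/2] = -11030/83105 = -0.132723…
E_income = (-201/6706.5) / (-11030/83105) = 0.2258…
0 < E_income < 1 ⇒ normal good, necessity.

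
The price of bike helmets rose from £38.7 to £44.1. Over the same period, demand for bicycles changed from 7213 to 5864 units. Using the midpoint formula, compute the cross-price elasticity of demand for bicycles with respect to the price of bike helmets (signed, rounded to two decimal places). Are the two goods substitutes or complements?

%ΔQ_{bicycles} = (5864 − 7213)/avg = -1349/6538.5 = -0.206316…
%ΔP_{bike helmets} = (44.1 − 38.7)/avg = 5.4/41.4 = 0.130434…
E_cross = (-1349/6538.5) / (5.4/41.4) = -1.5817…
E_cross < 0 ⇒ the goods are complements.

-1.58; complements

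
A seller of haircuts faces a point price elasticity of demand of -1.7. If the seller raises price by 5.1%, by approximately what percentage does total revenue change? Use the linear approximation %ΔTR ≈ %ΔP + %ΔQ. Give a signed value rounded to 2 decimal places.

-3.57%

%ΔQ ≈ Ed × %ΔP = (-1.7) × (+5.1%) = -8.6700%
%ΔTR ≈ %ΔP + %ΔQ = (+5.1%) + (-8.6700%) = -3.5700%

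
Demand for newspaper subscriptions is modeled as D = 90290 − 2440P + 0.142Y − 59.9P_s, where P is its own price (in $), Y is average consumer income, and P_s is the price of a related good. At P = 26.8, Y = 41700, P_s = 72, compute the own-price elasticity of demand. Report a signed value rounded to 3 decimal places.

-2.467

At the given values, D = 90290 − 2440(26.8) + 0.142(41700) − 59.9(72) = 26506.6.
∂D/∂P = −2440.
E = (-2440) × (26.8/26506.6) = -2.46700…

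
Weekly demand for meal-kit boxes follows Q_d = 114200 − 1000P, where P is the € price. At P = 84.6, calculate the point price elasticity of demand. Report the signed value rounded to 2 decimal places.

dQ_d/dP = −1000. At P = 84.6, Q_d = 114200 − 1000(84.6) = 29600.
Ed = (dQ_d/dP)·(P/Q_d) = −1000 × (84.6/29600) = -2.8581…

-2.86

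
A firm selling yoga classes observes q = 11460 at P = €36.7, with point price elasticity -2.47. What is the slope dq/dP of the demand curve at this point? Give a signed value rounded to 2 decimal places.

-771.29

Ed = (dq/dP)·(P/q) ⇒ dq/dP = Ed·q/P = (-2.47)·11460/36.7 = -771.2861…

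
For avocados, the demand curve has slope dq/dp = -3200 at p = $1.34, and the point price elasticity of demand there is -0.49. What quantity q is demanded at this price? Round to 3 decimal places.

Ed = (dq/dp)·(p/q) ⇒ q = (dq/dp)·p/Ed = (-3200)·1.34/(-0.49) = 8751.02040…

8751.020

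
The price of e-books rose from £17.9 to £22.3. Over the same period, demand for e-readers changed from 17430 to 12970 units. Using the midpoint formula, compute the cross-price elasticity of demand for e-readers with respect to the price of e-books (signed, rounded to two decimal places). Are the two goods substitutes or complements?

%ΔQ_{e-readers} = (12970 − 17430)/avg = -4460/15200 = -0.293421…
%ΔP_{e-books} = (22.3 − 17.9)/avg = 4.4/20.1 = 0.218905…
E_cross = (-4460/15200) / (4.4/20.1) = -1.3404…
E_cross < 0 ⇒ the goods are complements.

-1.34; complements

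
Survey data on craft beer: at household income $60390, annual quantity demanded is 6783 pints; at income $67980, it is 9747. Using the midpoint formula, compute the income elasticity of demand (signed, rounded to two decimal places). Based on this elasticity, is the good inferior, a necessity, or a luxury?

3.03; luxury

%ΔQ = (9747 − 6783)/[( 6783 + 9747)/2] = 2964/8265 = 0.358620…
%ΔIncome = (67980 − 60390)/[( 60390 + 67980)/2] = 7590/64185 = 0.118251…
E_income = (2964/8265) / (7590/64185) = 3.0326…
E_income > 1 ⇒ normal good, luxury.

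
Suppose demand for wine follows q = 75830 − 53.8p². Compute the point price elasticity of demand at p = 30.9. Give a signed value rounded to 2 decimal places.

-4.20

dq/dp = −2·53.8·p = -3324.84. At p = 30.9, q = 24461.222.
Ed = (dq/dp)·(p/q) = (-3324.84) × (30.9/24461.222) = -4.2000…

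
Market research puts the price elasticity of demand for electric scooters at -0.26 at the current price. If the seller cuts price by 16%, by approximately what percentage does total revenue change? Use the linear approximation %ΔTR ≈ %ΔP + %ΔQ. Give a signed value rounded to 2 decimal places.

%ΔQ ≈ Ed × %ΔP = (-0.26) × (-16%) = +4.1600%
%ΔTR ≈ %ΔP + %ΔQ = (-16%) + (+4.1600%) = -11.8400%

-11.84%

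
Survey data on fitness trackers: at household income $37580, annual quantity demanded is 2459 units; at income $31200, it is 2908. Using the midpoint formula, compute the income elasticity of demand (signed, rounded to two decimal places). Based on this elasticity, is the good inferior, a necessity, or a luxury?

%ΔQ = (2908 − 2459)/[( 2459 + 2908)/2] = 449/2683.5 = 0.167318…
%ΔIncome = (31200 − 37580)/[( 37580 + 31200)/2] = -6380/34390 = -0.185519…
E_income = (449/2683.5) / (-6380/34390) = -0.9018…
E_income < 0 ⇒ inferior good.

-0.90; inferior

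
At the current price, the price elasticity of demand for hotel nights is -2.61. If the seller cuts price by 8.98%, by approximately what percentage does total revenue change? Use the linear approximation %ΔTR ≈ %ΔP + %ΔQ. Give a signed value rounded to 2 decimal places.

%ΔQ ≈ Ed × %ΔP = (-2.61) × (-8.98%) = +23.4378%
%ΔTR ≈ %ΔP + %ΔQ = (-8.98%) + (+23.4378%) = +14.4578%

+14.46%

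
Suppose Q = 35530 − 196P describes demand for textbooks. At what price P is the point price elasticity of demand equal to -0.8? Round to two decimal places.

80.57

Ed = −196P/(35530 − 196P). Set this equal to -0.8:
196P = 0.8·(35530 − 196P) ⇒ 196P(1 + 0.8) = 0.8·35530
P = 0.8·35530 / (196·1.8) = 80.5668…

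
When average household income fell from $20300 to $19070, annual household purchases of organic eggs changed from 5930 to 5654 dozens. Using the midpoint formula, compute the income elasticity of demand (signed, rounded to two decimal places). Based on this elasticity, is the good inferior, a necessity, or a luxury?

%ΔQ = (5654 − 5930)/[( 5930 + 5654)/2] = -276/5792 = -0.047651…
%ΔIncome = (19070 − 20300)/[( 20300 + 19070)/2] = -1230/19685 = -0.062484…
E_income = (-276/5792) / (-1230/19685) = 0.7626…
0 < E_income < 1 ⇒ normal good, necessity.

0.76; necessity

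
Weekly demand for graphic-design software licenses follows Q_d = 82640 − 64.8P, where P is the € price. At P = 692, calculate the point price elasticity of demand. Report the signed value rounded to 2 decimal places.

dQ_d/dP = −64.8. At P = 692, Q_d = 82640 − 64.8(692) = 37798.4.
Ed = (dQ_d/dP)·(P/Q_d) = −64.8 × (692/37798.4) = -1.1863…

-1.19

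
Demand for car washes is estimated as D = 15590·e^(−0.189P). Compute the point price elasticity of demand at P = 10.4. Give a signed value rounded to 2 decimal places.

-1.97

dD/dP = −0.189·D = -412.723. At P = 10.4, D = 2183.72.
Ed = (dD/dP)·(P/D) = (-412.723) × (10.4/2183.72) = -1.9656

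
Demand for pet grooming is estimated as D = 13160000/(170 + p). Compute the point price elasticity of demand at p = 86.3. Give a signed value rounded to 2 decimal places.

-0.34

dD/dp = −13160000/(170 + p)² = -200.336. At p = 86.3, D = 51346.1.
Ed = (dD/dp)·(p/D) = (-200.336) × (86.3/51346.1) = -0.3367…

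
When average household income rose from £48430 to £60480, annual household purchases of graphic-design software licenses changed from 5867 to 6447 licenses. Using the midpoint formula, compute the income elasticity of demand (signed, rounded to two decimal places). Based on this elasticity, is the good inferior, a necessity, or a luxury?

0.43; necessity

%ΔQ = (6447 − 5867)/[( 5867 + 6447)/2] = 580/6157 = 0.094201…
%ΔIncome = (60480 − 48430)/[( 48430 + 60480)/2] = 12050/54455 = 0.221283…
E_income = (580/6157) / (12050/54455) = 0.4257…
0 < E_income < 1 ⇒ normal good, necessity.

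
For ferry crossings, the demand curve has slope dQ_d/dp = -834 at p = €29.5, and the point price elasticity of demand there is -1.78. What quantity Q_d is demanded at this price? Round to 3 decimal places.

13821.910

Ed = (dQ_d/dp)·(p/Q_d) ⇒ Q_d = (dQ_d/dp)·p/Ed = (-834)·29.5/(-1.78) = 13821.91011…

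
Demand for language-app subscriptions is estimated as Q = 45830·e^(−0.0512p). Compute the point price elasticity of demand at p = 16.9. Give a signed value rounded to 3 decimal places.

dQ/dp = −0.0512·Q = -987.719. At p = 16.9, Q = 19291.4.
Ed = (dQ/dp)·(p/Q) = (-987.719) × (16.9/19291.4) = -0.86528

-0.865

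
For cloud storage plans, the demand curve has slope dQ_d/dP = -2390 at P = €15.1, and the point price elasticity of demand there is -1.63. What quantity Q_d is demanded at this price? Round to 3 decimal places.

Ed = (dQ_d/dP)·(P/Q_d) ⇒ Q_d = (dQ_d/dP)·P/Ed = (-2390)·15.1/(-1.63) = 22140.49079…

22140.491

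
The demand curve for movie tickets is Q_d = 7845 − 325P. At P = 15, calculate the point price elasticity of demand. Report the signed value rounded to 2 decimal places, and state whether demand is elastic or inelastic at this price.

dQ_d/dP = −325. At P = 15, Q_d = 7845 − 325(15) = 2970.
Ed = (dQ_d/dP)·(P/Q_d) = −325 × (15/2970) = -1.6414…
|Ed| = 1.64 > 1, so demand is elastic.

-1.64; elastic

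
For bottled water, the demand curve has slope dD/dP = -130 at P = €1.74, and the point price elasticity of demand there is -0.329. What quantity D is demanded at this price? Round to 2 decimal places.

Ed = (dD/dP)·(P/D) ⇒ D = (dD/dP)·P/Ed = (-130)·1.74/(-0.329) = 687.5379…

687.54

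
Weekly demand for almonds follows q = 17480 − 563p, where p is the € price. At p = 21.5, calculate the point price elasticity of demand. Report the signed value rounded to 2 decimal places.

dq/dp = −563. At p = 21.5, q = 17480 − 563(21.5) = 5375.5.
Ed = (dq/dp)·(p/q) = −563 × (21.5/5375.5) = -2.2517…

-2.25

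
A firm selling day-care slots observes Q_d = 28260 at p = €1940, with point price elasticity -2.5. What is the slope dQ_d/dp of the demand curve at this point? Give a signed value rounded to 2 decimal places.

-36.42

Ed = (dQ_d/dp)·(p/Q_d) ⇒ dQ_d/dp = Ed·Q_d/p = (-2.5)·28260/1940 = -36.4175…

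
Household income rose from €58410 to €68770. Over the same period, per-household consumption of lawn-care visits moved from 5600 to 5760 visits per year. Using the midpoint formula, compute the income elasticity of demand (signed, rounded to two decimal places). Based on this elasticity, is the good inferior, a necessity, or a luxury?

%ΔQ = (5760 − 5600)/[( 5600 + 5760)/2] = 160/5680 = 0.028169…
%ΔIncome = (68770 − 58410)/[( 58410 + 68770)/2] = 10360/63590 = 0.162918…
E_income = (160/5680) / (10360/63590) = 0.1729…
0 < E_income < 1 ⇒ normal good, necessity.

0.17; necessity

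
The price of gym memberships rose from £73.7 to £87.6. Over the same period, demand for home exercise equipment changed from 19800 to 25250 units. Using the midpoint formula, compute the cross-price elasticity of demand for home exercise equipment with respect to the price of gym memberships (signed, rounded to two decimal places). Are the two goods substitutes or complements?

%ΔQ_{home exercise equipment} = (25250 − 19800)/avg = 5450/22525 = 0.241953…
%ΔP_{gym memberships} = (87.6 − 73.7)/avg = 13.9/80.65 = 0.172349…
E_cross = (5450/22525) / (13.9/80.65) = 1.4038…
E_cross > 0 ⇒ the goods are substitutes.

1.40; substitutes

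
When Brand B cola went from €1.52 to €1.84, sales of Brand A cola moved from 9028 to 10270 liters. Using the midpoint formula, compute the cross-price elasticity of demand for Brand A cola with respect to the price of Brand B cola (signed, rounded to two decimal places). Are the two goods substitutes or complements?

%ΔQ_{Brand A cola} = (10270 − 9028)/avg = 1242/9649 = 0.128718…
%ΔP_{Brand B cola} = (1.84 − 1.52)/avg = 0.32/1.68 = 0.190476…
E_cross = (1242/9649) / (0.32/1.68) = 0.6757…
E_cross > 0 ⇒ the goods are substitutes.

0.68; substitutes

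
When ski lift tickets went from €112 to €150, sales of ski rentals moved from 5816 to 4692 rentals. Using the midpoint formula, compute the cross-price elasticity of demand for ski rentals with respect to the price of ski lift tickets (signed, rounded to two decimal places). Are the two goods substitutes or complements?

%ΔQ_{ski rentals} = (4692 − 5816)/avg = -1124/5254 = -0.213932…
%ΔP_{ski lift tickets} = (150 − 112)/avg = 38/131 = 0.290076…
E_cross = (-1124/5254) / (38/131) = -0.7375…
E_cross < 0 ⇒ the goods are complements.

-0.74; complements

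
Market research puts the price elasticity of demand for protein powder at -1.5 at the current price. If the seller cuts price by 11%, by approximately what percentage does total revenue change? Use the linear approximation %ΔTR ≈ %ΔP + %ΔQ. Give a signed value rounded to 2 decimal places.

%ΔQ ≈ Ed × %ΔP = (-1.5) × (-11%) = +16.5000%
%ΔTR ≈ %ΔP + %ΔQ = (-11%) + (+16.5000%) = +5.5000%

+5.50%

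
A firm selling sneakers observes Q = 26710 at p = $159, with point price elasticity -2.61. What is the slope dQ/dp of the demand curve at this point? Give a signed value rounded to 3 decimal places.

Ed = (dQ/dp)·(p/Q) ⇒ dQ/dp = Ed·Q/p = (-2.61)·26710/159 = -438.44716…

-438.447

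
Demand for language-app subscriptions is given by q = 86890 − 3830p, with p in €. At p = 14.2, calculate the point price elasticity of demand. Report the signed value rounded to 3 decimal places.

dq/dp = −3830. At p = 14.2, q = 86890 − 3830(14.2) = 32504.
Ed = (dq/dp)·(p/q) = −3830 × (14.2/32504) = -1.67320…

-1.673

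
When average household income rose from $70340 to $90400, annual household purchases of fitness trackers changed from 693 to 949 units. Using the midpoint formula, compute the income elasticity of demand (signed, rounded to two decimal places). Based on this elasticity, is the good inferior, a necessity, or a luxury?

%ΔQ = (949 − 693)/[( 693 + 949)/2] = 256/821 = 0.311814…
%ΔIncome = (90400 − 70340)/[( 70340 + 90400)/2] = 20060/80370 = 0.249595…
E_income = (256/821) / (20060/80370) = 1.2492…
E_income > 1 ⇒ normal good, luxury.

1.25; luxury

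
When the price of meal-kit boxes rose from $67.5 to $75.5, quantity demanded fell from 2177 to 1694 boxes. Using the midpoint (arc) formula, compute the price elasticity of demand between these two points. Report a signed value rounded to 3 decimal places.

%ΔQ = (1694 − 2177) / [(2177 + 1694)/2] = -483/1935.5 = -0.249547…
%ΔP = (75.5 − 67.5) / [(67.5 + 75.5)/2] = 8/71.5 = 0.111888…
Arc Ed = %ΔQ / %ΔP = (-483/1935.5) / (8/71.5) = -2.23033…

-2.230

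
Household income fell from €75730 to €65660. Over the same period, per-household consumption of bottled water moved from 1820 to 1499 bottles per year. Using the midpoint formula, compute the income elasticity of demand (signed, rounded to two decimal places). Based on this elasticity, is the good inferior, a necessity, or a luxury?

%ΔQ = (1499 − 1820)/[( 1820 + 1499)/2] = -321/1659.5 = -0.193431…
%ΔIncome = (65660 − 75730)/[( 75730 + 65660)/2] = -10070/70695 = -0.142442…
E_income = (-321/1659.5) / (-10070/70695) = 1.3579…
E_income > 1 ⇒ normal good, luxury.

1.36; luxury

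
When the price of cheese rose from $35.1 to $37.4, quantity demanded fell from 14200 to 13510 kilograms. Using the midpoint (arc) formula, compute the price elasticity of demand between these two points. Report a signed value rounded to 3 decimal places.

-0.785

%ΔQ = (13510 − 14200) / [(14200 + 13510)/2] = -690/13855 = -0.049801…
%ΔP = (37.4 − 35.1) / [(35.1 + 37.4)/2] = 2.3/36.25 = 0.063448…
Arc Ed = %ΔQ / %ΔP = (-690/13855) / (2.3/36.25) = -0.78491…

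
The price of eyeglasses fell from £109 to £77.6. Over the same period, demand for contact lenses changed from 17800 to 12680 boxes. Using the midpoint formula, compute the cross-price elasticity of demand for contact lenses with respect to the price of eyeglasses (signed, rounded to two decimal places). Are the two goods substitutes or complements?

1.00; substitutes

%ΔQ_{contact lenses} = (12680 − 17800)/avg = -5120/15240 = -0.335958…
%ΔP_{eyeglasses} = (77.6 − 109)/avg = -31.4/93.3 = -0.336548…
E_cross = (-5120/15240) / (-31.4/93.3) = 0.9982…
E_cross > 0 ⇒ the goods are substitutes.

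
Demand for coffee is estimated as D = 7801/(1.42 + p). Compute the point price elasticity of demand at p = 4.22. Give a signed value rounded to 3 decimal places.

dD/dp = −7801/(1.42 + p)² = -245.24. At p = 4.22, D = 1383.16.
Ed = (dD/dp)·(p/D) = (-245.24) × (4.22/1383.16) = -0.74822…

-0.748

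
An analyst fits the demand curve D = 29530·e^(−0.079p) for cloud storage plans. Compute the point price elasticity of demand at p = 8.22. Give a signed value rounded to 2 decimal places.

-0.65

dD/dp = −0.079·D = -1218.62. At p = 8.22, D = 15425.6.
Ed = (dD/dp)·(p/D) = (-1218.62) × (8.22/15425.6) = -0.6493…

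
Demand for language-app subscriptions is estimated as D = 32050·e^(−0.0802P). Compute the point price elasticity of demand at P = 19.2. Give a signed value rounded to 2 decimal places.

-1.54

dD/dP = −0.0802·D = -551.136. At P = 19.2, D = 6872.01.
Ed = (dD/dP)·(P/D) = (-551.136) × (19.2/6872.01) = -1.5398…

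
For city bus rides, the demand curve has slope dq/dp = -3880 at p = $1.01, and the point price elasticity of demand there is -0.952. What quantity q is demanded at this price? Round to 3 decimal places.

4116.387

Ed = (dq/dp)·(p/q) ⇒ q = (dq/dp)·p/Ed = (-3880)·1.01/(-0.952) = 4116.38655…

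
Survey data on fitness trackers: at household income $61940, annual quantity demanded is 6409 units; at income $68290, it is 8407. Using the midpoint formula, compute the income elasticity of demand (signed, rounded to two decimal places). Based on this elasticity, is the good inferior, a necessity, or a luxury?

%ΔQ = (8407 − 6409)/[( 6409 + 8407)/2] = 1998/7408 = 0.269708…
%ΔIncome = (68290 − 61940)/[( 61940 + 68290)/2] = 6350/65115 = 0.097519…
E_income = (1998/7408) / (6350/65115) = 2.7656…
E_income > 1 ⇒ normal good, luxury.

2.77; luxury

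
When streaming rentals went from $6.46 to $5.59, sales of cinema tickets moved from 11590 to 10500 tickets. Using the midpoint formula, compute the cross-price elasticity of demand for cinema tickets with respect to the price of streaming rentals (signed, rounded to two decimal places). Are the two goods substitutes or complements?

%ΔQ_{cinema tickets} = (10500 − 11590)/avg = -1090/11045 = -0.098687…
%ΔP_{streaming rentals} = (5.59 − 6.46)/avg = -0.87/6.025 = -0.144398…
E_cross = (-1090/11045) / (-0.87/6.025) = 0.6834…
E_cross > 0 ⇒ the goods are substitutes.

0.68; substitutes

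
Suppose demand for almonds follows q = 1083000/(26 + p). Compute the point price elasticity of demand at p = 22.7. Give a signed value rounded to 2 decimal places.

-0.47

dq/dp = −1083000/(26 + p)² = -456.636. At p = 22.7, q = 22238.2.
Ed = (dq/dp)·(p/q) = (-456.636) × (22.7/22238.2) = -0.4661…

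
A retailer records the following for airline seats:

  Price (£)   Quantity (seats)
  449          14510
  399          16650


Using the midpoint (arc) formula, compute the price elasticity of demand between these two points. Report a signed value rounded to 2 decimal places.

%ΔQ = (16650 − 14510) / [(14510 + 16650)/2] = 2140/15580 = 0.137355…
%ΔP = (399 − 449) / [(449 + 399)/2] = -50/424 = -0.117924…
Arc Ed = %ΔQ / %ΔP = (2140/15580) / (-50/424) = -1.1647…

-1.16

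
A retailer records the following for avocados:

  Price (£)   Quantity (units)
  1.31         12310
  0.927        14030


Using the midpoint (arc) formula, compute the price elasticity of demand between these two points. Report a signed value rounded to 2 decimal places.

-0.38

%ΔQ = (14030 − 12310) / [(12310 + 14030)/2] = 1720/13170 = 0.130599…
%ΔP = (0.927 − 1.31) / [(1.31 + 0.927)/2] = -0.383/1.1185 = -0.342422…
Arc Ed = %ΔQ / %ΔP = (1720/13170) / (-0.383/1.1185) = -0.3813…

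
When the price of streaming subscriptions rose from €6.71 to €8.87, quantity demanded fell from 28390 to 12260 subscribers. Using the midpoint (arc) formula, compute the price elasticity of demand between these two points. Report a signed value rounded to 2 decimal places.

%ΔQ = (12260 − 28390) / [(28390 + 12260)/2] = -16130/20325 = -0.793603…
%ΔP = (8.87 − 6.71) / [(6.71 + 8.87)/2] = 2.16/7.79 = 0.277278…
Arc Ed = %ΔQ / %ΔP = (-16130/20325) / (2.16/7.79) = -2.8621…

-2.86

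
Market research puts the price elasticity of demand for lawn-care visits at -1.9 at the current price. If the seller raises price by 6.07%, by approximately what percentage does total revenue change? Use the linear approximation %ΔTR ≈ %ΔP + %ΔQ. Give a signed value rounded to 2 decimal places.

-5.46%

%ΔQ ≈ Ed × %ΔP = (-1.9) × (+6.07%) = -11.5330%
%ΔTR ≈ %ΔP + %ΔQ = (+6.07%) + (-11.5330%) = -5.4630%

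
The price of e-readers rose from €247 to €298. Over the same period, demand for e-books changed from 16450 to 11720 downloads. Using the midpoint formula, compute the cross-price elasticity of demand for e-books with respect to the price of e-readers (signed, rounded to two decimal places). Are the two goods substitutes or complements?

%ΔQ_{e-books} = (11720 − 16450)/avg = -4730/14085 = -0.335818…
%ΔP_{e-readers} = (298 − 247)/avg = 51/272.5 = 0.187155…
E_cross = (-4730/14085) / (51/272.5) = -1.7943…
E_cross < 0 ⇒ the goods are complements.

-1.79; complements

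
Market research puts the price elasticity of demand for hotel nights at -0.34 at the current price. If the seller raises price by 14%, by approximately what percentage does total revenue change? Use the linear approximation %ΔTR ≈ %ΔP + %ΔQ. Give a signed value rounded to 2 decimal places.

+9.24%

%ΔQ ≈ Ed × %ΔP = (-0.34) × (+14%) = -4.7600%
%ΔTR ≈ %ΔP + %ΔQ = (+14%) + (-4.7600%) = +9.2400%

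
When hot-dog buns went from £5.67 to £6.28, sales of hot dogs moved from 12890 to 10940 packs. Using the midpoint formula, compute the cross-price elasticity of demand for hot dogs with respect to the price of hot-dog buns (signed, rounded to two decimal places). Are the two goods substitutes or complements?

%ΔQ_{hot dogs} = (10940 − 12890)/avg = -1950/11915 = -0.163659…
%ΔP_{hot-dog buns} = (6.28 − 5.67)/avg = 0.61/5.975 = 0.102092…
E_cross = (-1950/11915) / (0.61/5.975) = -1.6030…
E_cross < 0 ⇒ the goods are complements.

-1.60; complements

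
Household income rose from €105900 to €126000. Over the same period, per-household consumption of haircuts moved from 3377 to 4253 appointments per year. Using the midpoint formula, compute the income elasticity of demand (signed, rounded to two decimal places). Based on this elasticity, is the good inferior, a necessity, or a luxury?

%ΔQ = (4253 − 3377)/[( 3377 + 4253)/2] = 876/3815 = 0.229619…
%ΔIncome = (126000 − 105900)/[( 105900 + 126000)/2] = 20100/115950 = 0.173350…
E_income = (876/3815) / (20100/115950) = 1.3245…
E_income > 1 ⇒ normal good, luxury.

1.32; luxury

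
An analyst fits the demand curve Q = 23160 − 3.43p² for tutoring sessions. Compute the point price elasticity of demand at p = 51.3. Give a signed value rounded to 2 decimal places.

-1.28

dQ/dp = −2·3.43·p = -351.918. At p = 51.3, Q = 14133.3033.
Ed = (dQ/dp)·(p/Q) = (-351.918) × (51.3/14133.3033) = -1.2773…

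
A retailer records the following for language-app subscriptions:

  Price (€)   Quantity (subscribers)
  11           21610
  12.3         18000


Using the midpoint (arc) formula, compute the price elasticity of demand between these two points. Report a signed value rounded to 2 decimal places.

-1.63

%ΔQ = (18000 − 21610) / [(21610 + 18000)/2] = -3610/19805 = -0.182277…
%ΔP = (12.3 − 11) / [(11 + 12.3)/2] = 1.3/11.65 = 0.111587…
Arc Ed = %ΔQ / %ΔP = (-3610/19805) / (1.3/11.65) = -1.6334…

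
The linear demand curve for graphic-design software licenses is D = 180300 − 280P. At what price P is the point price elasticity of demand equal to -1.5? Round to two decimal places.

386.36

Ed = −280P/(180300 − 280P). Set this equal to -1.5:
280P = 1.5·(180300 − 280P) ⇒ 280P(1 + 1.5) = 1.5·180300
P = 1.5·180300 / (280·2.5) = 386.3571…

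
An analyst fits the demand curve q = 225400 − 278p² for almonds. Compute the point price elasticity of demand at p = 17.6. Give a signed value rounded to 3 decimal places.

dq/dp = −2·278·p = -9785.6. At p = 17.6, q = 139286.72.
Ed = (dq/dp)·(p/q) = (-9785.6) × (17.6/139286.72) = -1.23648…

-1.236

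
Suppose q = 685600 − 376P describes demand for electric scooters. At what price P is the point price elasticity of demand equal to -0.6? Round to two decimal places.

683.78

Ed = −376P/(685600 − 376P). Set this equal to -0.6:
376P = 0.6·(685600 − 376P) ⇒ 376P(1 + 0.6) = 0.6·685600
P = 0.6·685600 / (376·1.6) = 683.7765…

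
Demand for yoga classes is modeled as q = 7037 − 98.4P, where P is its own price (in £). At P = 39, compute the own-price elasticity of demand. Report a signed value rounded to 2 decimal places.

At the given values, q = 7037 − 98.4(39) = 3199.4.
∂q/∂P = −98.4.
E = (-98.4) × (39/3199.4) = -1.1994…

-1.20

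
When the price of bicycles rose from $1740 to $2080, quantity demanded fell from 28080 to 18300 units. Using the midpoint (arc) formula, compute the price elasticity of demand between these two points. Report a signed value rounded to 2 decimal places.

-2.37

%ΔQ = (18300 − 28080) / [(28080 + 18300)/2] = -9780/23190 = -0.421733…
%ΔP = (2080 − 1740) / [(1740 + 2080)/2] = 340/1910 = 0.178010…
Arc Ed = %ΔQ / %ΔP = (-9780/23190) / (340/1910) = -2.3691…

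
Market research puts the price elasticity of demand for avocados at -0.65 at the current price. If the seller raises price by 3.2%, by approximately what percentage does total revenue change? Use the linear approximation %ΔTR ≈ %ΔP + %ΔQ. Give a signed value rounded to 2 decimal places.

%ΔQ ≈ Ed × %ΔP = (-0.65) × (+3.2%) = -2.0800%
%ΔTR ≈ %ΔP + %ΔQ = (+3.2%) + (-2.0800%) = +1.1200%

+1.12%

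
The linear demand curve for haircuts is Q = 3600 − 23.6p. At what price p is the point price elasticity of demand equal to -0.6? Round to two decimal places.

57.20

Ed = −23.6p/(3600 − 23.6p). Set this equal to -0.6:
23.6p = 0.6·(3600 − 23.6p) ⇒ 23.6p(1 + 0.6) = 0.6·3600
p = 0.6·3600 / (23.6·1.6) = 57.2033…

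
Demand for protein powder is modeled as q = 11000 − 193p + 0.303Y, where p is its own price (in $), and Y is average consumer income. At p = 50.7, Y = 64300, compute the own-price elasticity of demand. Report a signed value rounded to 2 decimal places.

-0.47

At the given values, q = 11000 − 193(50.7) + 0.303(64300) = 20697.8.
∂q/∂p = −193.
E = (-193) × (50.7/20697.8) = -0.4727…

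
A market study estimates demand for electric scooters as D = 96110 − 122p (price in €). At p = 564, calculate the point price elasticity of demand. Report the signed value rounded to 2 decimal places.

dD/dp = −122. At p = 564, D = 96110 − 122(564) = 27302.
Ed = (dD/dp)·(p/D) = −122 × (564/27302) = -2.5202…

-2.52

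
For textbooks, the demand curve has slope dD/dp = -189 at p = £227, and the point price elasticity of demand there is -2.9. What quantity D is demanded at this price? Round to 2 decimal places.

14794.14

Ed = (dD/dp)·(p/D) ⇒ D = (dD/dp)·p/Ed = (-189)·227/(-2.9) = 14794.1379…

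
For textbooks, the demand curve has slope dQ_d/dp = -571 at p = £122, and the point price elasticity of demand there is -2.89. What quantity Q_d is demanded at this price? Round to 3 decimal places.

Ed = (dQ_d/dp)·(p/Q_d) ⇒ Q_d = (dQ_d/dp)·p/Ed = (-571)·122/(-2.89) = 24104.49826…

24104.498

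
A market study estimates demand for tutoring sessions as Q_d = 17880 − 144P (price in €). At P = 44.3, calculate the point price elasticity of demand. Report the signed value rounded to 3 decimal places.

-0.555

dQ_d/dP = −144. At P = 44.3, Q_d = 17880 − 144(44.3) = 11500.8.
Ed = (dQ_d/dP)·(P/Q_d) = −144 × (44.3/11500.8) = -0.55467…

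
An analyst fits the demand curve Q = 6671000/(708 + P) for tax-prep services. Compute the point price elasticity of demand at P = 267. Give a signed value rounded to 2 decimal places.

-0.27

dQ/dP = −6671000/(708 + P)² = -7.01749. At P = 267, Q = 6842.05.
Ed = (dQ/dP)·(P/Q) = (-7.01749) × (267/6842.05) = -0.2738…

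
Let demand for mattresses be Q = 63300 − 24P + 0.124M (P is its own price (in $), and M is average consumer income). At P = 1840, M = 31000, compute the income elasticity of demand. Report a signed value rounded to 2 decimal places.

0.17

At the given values, Q = 63300 − 24(1840) + 0.124(31000) = 22984.
∂Q/∂M = 0.124.
E = (0.124) × (31000/22984) = 0.1672…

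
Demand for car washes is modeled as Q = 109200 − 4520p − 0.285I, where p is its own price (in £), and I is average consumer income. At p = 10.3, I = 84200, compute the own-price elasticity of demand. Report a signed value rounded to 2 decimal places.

At the given values, Q = 109200 − 4520(10.3) − 0.285(84200) = 38647.
∂Q/∂p = −4520.
E = (-4520) × (10.3/38647) = -1.2046…

-1.20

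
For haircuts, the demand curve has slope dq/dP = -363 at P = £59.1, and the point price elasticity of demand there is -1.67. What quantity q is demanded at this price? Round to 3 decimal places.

12846.287

Ed = (dq/dP)·(P/q) ⇒ q = (dq/dP)·P/Ed = (-363)·59.1/(-1.67) = 12846.28742…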